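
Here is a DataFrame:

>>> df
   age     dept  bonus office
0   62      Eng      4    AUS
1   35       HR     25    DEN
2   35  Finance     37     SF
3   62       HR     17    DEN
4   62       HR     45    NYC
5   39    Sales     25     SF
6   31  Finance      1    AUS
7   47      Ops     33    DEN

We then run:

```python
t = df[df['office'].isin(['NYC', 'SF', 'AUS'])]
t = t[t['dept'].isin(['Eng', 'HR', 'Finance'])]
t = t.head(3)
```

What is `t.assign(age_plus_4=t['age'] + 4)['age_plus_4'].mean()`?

57.0

filter rows where office in ['NYC', 'SF', 'AUS']:
   age     dept  bonus office
0   62      Eng      4    AUS
2   35  Finance     37     SF
4   62       HR     45    NYC
5   39    Sales     25     SF
6   31  Finance      1    AUS
filter rows where dept in ['Eng', 'HR', 'Finance']:
   age     dept  bonus office
0   62      Eng      4    AUS
2   35  Finance     37     SF
4   62       HR     45    NYC
6   31  Finance      1    AUS
take first 3 rows:
   age     dept  bonus office
0   62      Eng      4    AUS
2   35  Finance     37     SF
4   62       HR     45    NYC
add column age_plus_4 = t['age'] + 4:
   age     dept  bonus office  age_plus_4
0   62      Eng      4    AUS          66
2   35  Finance     37     SF          39
4   62       HR     45    NYC          66
The mean of column 'age_plus_4' is 57.0.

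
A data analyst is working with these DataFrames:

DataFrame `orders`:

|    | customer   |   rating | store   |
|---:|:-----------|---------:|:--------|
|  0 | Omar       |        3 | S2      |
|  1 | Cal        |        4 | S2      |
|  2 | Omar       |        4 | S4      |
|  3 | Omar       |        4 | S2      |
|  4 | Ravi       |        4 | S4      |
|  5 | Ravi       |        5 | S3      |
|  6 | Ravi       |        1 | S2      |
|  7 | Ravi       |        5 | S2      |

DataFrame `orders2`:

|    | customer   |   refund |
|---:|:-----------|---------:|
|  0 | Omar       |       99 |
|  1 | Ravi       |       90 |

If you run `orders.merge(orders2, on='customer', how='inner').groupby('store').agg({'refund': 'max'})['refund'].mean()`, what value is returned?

96.0

merge on 'customer' (how='inner') → 7 rows:
  customer  rating store  refund
0     Omar       3    S2      99
1     Omar       4    S4      99
2     Omar       4    S2      99
3     Ravi       4    S4      90
4     Ravi       5    S3      90
5     Ravi       1    S2      90
6     Ravi       5    S2      90
group by store, max of refund:
       refund
store        
S2         99
S3         90
S4         99
So mean() = 96.0.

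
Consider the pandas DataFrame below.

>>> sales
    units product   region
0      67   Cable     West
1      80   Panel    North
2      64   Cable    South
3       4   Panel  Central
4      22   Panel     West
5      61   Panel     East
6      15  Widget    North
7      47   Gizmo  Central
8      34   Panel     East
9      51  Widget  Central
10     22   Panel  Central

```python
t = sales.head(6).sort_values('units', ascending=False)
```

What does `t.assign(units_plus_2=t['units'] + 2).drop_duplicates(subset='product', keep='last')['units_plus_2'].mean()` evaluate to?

take first 6 rows:
   units product   region
0     67   Cable     West
1     80   Panel    North
2     64   Cable    South
3      4   Panel  Central
4     22   Panel     West
5     61   Panel     East
sort by units descending:
   units product   region
1     80   Panel    North
0     67   Cable     West
2     64   Cable    South
5     61   Panel     East
4     22   Panel     West
3      4   Panel  Central
add column units_plus_2 = t['units'] + 2:
   units product   region  units_plus_2
1     80   Panel    North            82
0     67   Cable     West            69
2     64   Cable    South            66
5     61   Panel     East            63
4     22   Panel     West            24
3      4   Panel  Central             6
drop duplicate product (keep=last):
   units product   region  units_plus_2
2     64   Cable    South            66
3      4   Panel  Central             6

36.0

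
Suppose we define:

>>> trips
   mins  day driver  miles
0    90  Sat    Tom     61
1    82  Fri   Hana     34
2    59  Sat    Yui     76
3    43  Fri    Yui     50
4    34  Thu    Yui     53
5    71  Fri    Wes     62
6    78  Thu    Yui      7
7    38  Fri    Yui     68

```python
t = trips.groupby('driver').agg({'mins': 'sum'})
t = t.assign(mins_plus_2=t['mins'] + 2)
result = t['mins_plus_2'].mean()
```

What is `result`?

group by driver, sum of mins:
        mins
driver      
Hana      82
Tom       90
Wes       71
Yui      252
add column mins_plus_2 = t['mins'] + 2:
        mins  mins_plus_2
driver                   
Hana      82           84
Tom       90           92
Wes       71           73
Yui      252          254
So mean() = 125.75.

125.75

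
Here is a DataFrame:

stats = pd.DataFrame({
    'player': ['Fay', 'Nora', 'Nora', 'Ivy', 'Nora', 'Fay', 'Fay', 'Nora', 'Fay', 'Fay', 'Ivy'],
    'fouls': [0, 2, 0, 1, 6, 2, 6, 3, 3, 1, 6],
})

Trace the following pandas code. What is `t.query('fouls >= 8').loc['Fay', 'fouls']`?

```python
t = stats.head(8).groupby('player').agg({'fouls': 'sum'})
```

8

take first 8 rows:
  player  fouls
0    Fay      0
1   Nora      2
2   Nora      0
3    Ivy      1
4   Nora      6
5    Fay      2
6    Fay      6
7   Nora      3
group by player, sum of fouls:
        fouls
player       
Fay         8
Ivy         1
Nora       11
filter rows where fouls >= 8:
        fouls
player       
Fay         8
Nora       11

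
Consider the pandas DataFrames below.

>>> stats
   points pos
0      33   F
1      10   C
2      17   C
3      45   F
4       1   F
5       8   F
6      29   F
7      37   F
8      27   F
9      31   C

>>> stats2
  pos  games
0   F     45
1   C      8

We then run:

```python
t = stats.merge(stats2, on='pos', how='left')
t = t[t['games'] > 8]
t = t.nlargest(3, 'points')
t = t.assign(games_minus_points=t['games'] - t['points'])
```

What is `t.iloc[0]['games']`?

merge on 'pos' (how='left') → 10 rows:
   points pos  games
0      33   F     45
1      10   C      8
2      17   C      8
3      45   F     45
4       1   F     45
5       8   F     45
6      29   F     45
7      37   F     45
8      27   F     45
9      31   C      8
filter rows where games > 8:
   points pos  games
0      33   F     45
3      45   F     45
4       1   F     45
5       8   F     45
6      29   F     45
7      37   F     45
8      27   F     45
take 3 rows with largest points:
   points pos  games
3      45   F     45
7      37   F     45
0      33   F     45
add column games_minus_points = t['games'] - t['points']:
   points pos  games  games_minus_points
3      45   F     45                   0
7      37   F     45                   8
0      33   F     45                  12
Finally, value at position 0, column 'games' = 45.

45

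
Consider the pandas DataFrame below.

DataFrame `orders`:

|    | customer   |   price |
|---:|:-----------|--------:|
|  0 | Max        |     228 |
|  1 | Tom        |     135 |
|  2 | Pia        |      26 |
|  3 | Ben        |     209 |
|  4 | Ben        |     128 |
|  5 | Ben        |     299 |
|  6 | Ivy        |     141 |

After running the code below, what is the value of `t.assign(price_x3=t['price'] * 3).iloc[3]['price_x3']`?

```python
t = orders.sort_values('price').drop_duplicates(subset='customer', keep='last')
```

684

sort by price:
  customer  price
2      Pia     26
4      Ben    128
1      Tom    135
6      Ivy    141
3      Ben    209
0      Max    228
5      Ben    299
drop duplicate customer (keep=last):
  customer  price
2      Pia     26
1      Tom    135
6      Ivy    141
0      Max    228
5      Ben    299
add column price_x3 = t['price'] * 3:
  customer  price  price_x3
2      Pia     26        78
1      Tom    135       405
6      Ivy    141       423
0      Max    228       684
5      Ben    299       897
Finally, value at position 3, column 'price_x3' = 684.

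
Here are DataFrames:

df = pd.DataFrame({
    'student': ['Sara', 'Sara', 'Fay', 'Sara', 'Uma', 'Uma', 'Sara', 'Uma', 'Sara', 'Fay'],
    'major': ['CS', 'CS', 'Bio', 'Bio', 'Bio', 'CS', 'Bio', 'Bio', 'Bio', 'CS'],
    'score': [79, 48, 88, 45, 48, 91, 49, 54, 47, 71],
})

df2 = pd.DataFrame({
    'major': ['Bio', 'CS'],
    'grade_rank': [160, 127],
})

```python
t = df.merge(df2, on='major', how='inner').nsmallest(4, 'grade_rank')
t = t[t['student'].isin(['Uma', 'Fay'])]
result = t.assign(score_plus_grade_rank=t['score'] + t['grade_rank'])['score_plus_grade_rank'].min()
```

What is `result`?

merge on 'major' (how='inner') → 10 rows:
  student major  score  grade_rank
0    Sara    CS     79         127
1    Sara    CS     48         127
2     Fay   Bio     88         160
3    Sara   Bio     45         160
4     Uma   Bio     48         160
5     Uma    CS     91         127
6    Sara   Bio     49         160
7     Uma   Bio     54         160
8    Sara   Bio     47         160
9     Fay    CS     71         127
take 4 rows with smallest grade_rank:
  student major  score  grade_rank
0    Sara    CS     79         127
1    Sara    CS     48         127
5     Uma    CS     91         127
9     Fay    CS     71         127
filter rows where student in ['Uma', 'Fay']:
  student major  score  grade_rank
5     Uma    CS     91         127
9     Fay    CS     71         127
add column score_plus_grade_rank = t['score'] + t['grade_rank']:
  student major  score  grade_rank  score_plus_grade_rank
5     Uma    CS     91         127                    218
9     Fay    CS     71         127                    198
Finally, min of column 'score_plus_grade_rank' = 198.

198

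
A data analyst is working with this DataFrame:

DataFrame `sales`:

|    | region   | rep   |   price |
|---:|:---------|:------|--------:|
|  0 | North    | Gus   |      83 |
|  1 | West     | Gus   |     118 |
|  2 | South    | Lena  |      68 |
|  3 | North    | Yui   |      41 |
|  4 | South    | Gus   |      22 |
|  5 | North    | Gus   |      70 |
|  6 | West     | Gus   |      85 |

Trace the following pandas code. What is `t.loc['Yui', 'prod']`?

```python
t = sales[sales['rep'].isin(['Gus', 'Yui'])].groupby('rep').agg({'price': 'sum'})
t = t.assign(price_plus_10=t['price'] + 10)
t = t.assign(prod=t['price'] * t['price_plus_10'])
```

filter rows where rep in ['Gus', 'Yui']:
  region  rep  price
0  North  Gus     83
1   West  Gus    118
3  North  Yui     41
4  South  Gus     22
5  North  Gus     70
6   West  Gus     85
group by rep, sum of price:
     price
rep       
Gus    378
Yui     41
add column price_plus_10 = t['price'] + 10:
     price  price_plus_10
rep                      
Gus    378            388
Yui     41             51
add column prod = t['price'] * t['price_plus_10']:
     price  price_plus_10    prod
rep                              
Gus    378            388  146664
Yui     41             51    2091
Finally, value at row 'Yui', column 'prod' = 2091.

2091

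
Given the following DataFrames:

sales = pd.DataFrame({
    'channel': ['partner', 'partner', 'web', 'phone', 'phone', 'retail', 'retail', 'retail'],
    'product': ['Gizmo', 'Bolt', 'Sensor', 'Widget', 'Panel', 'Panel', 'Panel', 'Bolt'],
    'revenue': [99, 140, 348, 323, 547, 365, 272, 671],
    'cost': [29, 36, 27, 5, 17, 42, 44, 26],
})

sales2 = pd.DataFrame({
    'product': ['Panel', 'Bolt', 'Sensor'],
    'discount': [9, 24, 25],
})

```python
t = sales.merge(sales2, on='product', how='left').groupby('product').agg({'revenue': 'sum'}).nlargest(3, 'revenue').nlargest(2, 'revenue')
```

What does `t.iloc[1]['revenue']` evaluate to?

merge on 'product' (how='left') → 8 rows:
   channel product  revenue  cost  discount
0  partner   Gizmo       99    29       NaN
1  partner    Bolt      140    36      24.0
2      web  Sensor      348    27      25.0
3    phone  Widget      323     5       NaN
4    phone   Panel      547    17       9.0
5   retail   Panel      365    42       9.0
6   retail   Panel      272    44       9.0
7   retail    Bolt      671    26      24.0
group by product, sum of revenue:
         revenue
product         
Bolt         811
Gizmo         99
Panel       1184
Sensor       348
Widget       323
take 3 rows with largest revenue:
         revenue
product         
Panel       1184
Bolt         811
Sensor       348
take 2 rows with largest revenue:
         revenue
product         
Panel       1184
Bolt         811
Then the value at position 1, column 'revenue': 811

811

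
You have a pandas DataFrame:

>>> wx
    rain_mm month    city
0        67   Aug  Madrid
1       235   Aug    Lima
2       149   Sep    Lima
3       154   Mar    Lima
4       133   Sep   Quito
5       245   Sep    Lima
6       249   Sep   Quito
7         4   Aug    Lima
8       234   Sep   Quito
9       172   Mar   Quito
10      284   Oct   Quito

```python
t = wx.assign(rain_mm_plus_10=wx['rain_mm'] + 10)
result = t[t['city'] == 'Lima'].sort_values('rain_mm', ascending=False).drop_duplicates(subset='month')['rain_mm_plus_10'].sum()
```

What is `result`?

add column rain_mm_plus_10 = wx['rain_mm'] + 10:
    rain_mm month    city  rain_mm_plus_10
0        67   Aug  Madrid               77
1       235   Aug    Lima              245
2       149   Sep    Lima              159
3       154   Mar    Lima              164
4       133   Sep   Quito              143
5       245   Sep    Lima              255
6       249   Sep   Quito              259
7         4   Aug    Lima               14
8       234   Sep   Quito              244
9       172   Mar   Quito              182
10      284   Oct   Quito              294
filter rows where city == 'Lima':
   rain_mm month  city  rain_mm_plus_10
1      235   Aug  Lima              245
2      149   Sep  Lima              159
3      154   Mar  Lima              164
5      245   Sep  Lima              255
7        4   Aug  Lima               14
sort by rain_mm descending:
   rain_mm month  city  rain_mm_plus_10
5      245   Sep  Lima              255
1      235   Aug  Lima              245
3      154   Mar  Lima              164
2      149   Sep  Lima              159
7        4   Aug  Lima               14
drop duplicate month (keep=first):
   rain_mm month  city  rain_mm_plus_10
5      245   Sep  Lima              255
1      235   Aug  Lima              245
3      154   Mar  Lima              164
sum of column 'rain_mm_plus_10' → 664

664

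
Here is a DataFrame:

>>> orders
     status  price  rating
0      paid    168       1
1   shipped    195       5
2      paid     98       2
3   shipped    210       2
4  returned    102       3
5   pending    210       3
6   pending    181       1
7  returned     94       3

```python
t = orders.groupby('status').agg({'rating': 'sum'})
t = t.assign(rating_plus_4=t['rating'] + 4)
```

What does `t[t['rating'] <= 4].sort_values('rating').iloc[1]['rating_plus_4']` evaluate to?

8

group by status, sum of rating:
          rating
status          
paid           3
pending        4
returned       6
shipped        7
add column rating_plus_4 = t['rating'] + 4:
          rating  rating_plus_4
status                         
paid           3              7
pending        4              8
returned       6             10
shipped        7             11
filter rows where rating <= 4:
         rating  rating_plus_4
status                        
paid          3              7
pending       4              8
sort by rating:
         rating  rating_plus_4
status                        
paid          3              7
pending       4              8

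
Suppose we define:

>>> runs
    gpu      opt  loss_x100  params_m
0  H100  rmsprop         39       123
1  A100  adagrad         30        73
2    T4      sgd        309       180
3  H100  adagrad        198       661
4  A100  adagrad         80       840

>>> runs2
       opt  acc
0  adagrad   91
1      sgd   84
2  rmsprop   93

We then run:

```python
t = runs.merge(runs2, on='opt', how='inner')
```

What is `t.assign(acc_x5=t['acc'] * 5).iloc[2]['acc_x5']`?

merge on 'opt' (how='inner') → 5 rows:
    gpu      opt  loss_x100  params_m  acc
0  H100  rmsprop         39       123   93
1  A100  adagrad         30        73   91
2    T4      sgd        309       180   84
3  H100  adagrad        198       661   91
4  A100  adagrad         80       840   91
add column acc_x5 = t['acc'] * 5:
    gpu      opt  loss_x100  params_m  acc  acc_x5
0  H100  rmsprop         39       123   93     465
1  A100  adagrad         30        73   91     455
2    T4      sgd        309       180   84     420
3  H100  adagrad        198       661   91     455
4  A100  adagrad         80       840   91     455
So iloc[2]['acc_x5'] = 420.

420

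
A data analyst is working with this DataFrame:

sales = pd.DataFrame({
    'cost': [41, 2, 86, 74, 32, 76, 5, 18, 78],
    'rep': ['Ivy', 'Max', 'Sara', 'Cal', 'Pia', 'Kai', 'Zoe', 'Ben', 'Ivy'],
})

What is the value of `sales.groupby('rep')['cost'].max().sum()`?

371

group by rep, max of cost:
rep
Ben     18
Cal     74
Ivy     78
Kai     76
Max      2
Pia     32
Sara    86
Zoe      5
Name: cost, dtype: int64
Reading off the sum of the resulting series, we get 371.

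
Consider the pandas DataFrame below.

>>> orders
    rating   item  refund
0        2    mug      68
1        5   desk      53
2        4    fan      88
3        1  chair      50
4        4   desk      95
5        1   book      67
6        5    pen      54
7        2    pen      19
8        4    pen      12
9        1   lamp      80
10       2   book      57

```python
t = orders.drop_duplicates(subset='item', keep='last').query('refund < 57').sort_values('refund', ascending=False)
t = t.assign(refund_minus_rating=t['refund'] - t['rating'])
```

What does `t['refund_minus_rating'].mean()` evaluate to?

28.5

drop duplicate item (keep=last):
    rating   item  refund
0        2    mug      68
2        4    fan      88
3        1  chair      50
4        4   desk      95
8        4    pen      12
9        1   lamp      80
10       2   book      57
filter rows where refund < 57:
   rating   item  refund
3       1  chair      50
8       4    pen      12
sort by refund descending:
   rating   item  refund
3       1  chair      50
8       4    pen      12
add column refund_minus_rating = t['refund'] - t['rating']:
   rating   item  refund  refund_minus_rating
3       1  chair      50                   49
8       4    pen      12                    8
The mean of column 'refund_minus_rating' is 28.5.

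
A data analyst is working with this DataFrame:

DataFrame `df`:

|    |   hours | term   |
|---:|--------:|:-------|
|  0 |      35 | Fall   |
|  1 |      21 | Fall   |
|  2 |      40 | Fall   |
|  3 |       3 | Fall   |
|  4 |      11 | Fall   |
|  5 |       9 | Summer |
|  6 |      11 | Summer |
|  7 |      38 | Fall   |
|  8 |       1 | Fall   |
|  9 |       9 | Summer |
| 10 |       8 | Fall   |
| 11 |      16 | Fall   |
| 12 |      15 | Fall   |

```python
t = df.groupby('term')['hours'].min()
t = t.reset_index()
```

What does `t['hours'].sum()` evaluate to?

10

group by term, min of hours:
term
Fall      1
Summer    9
Name: hours, dtype: int64
reset_index():
     term  hours
0    Fall      1
1  Summer      9
Then the sum of column 'hours': 10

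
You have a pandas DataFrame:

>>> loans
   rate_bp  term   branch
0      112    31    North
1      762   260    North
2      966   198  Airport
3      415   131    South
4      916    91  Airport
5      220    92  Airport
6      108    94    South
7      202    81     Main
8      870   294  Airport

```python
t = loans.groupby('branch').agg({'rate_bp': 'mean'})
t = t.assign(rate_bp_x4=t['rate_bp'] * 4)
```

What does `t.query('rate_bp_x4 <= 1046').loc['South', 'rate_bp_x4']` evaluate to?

1046.0

group by branch, mean of rate_bp:
         rate_bp
branch          
Airport    743.0
Main       202.0
North      437.0
South      261.5
add column rate_bp_x4 = t['rate_bp'] * 4:
         rate_bp  rate_bp_x4
branch                      
Airport    743.0      2972.0
Main       202.0       808.0
North      437.0      1748.0
South      261.5      1046.0
filter rows where rate_bp_x4 <= 1046:
        rate_bp  rate_bp_x4
branch                     
Main      202.0       808.0
South     261.5      1046.0
Taking the value at row 'South', column 'rate_bp_x4' gives 1046.0.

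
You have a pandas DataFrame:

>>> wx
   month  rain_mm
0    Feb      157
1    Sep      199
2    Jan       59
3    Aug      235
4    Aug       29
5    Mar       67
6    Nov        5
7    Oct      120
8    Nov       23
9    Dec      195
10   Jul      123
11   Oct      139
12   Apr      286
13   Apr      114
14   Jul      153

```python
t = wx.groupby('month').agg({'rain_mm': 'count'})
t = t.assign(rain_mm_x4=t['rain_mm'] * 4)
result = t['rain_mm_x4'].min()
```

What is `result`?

4

group by month, count of rain_mm:
       rain_mm
month         
Apr          2
Aug          2
Dec          1
Feb          1
Jan          1
Jul          2
Mar          1
Nov          2
Oct          2
Sep          1
add column rain_mm_x4 = t['rain_mm'] * 4:
       rain_mm  rain_mm_x4
month                     
Apr          2           8
Aug          2           8
Dec          1           4
Feb          1           4
Jan          1           4
Jul          2           8
Mar          1           4
Nov          2           8
Oct          2           8
Sep          1           4
Reading off the min of column 'rain_mm_x4', we get 4.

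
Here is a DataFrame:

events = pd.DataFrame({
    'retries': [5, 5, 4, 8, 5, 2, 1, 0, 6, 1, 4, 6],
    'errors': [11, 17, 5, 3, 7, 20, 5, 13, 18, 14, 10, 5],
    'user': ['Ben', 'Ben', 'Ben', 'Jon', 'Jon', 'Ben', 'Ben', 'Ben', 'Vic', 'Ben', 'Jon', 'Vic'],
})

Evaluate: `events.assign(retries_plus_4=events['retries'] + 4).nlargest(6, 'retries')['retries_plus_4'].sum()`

add column retries_plus_4 = events['retries'] + 4:
    retries  errors user  retries_plus_4
0         5      11  Ben               9
1         5      17  Ben               9
2         4       5  Ben               8
3         8       3  Jon              12
4         5       7  Jon               9
5         2      20  Ben               6
6         1       5  Ben               5
7         0      13  Ben               4
8         6      18  Vic              10
9         1      14  Ben               5
10        4      10  Jon               8
11        6       5  Vic              10
take 6 rows with largest retries:
    retries  errors user  retries_plus_4
3         8       3  Jon              12
8         6      18  Vic              10
11        6       5  Vic              10
0         5      11  Ben               9
1         5      17  Ben               9
4         5       7  Jon               9
Hence 59.

59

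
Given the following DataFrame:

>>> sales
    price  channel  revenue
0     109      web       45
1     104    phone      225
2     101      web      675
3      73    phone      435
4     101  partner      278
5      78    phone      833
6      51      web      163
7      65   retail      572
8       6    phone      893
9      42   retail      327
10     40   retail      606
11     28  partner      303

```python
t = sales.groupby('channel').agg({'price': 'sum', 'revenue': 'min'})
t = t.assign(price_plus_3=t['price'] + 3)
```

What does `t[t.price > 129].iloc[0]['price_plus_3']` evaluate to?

group by channel: sum(price), min(revenue):
         price  revenue
channel                
partner    129      278
phone      261      225
retail     147      327
web        261       45
add column price_plus_3 = t['price'] + 3:
         price  revenue  price_plus_3
channel                              
partner    129      278           132
phone      261      225           264
retail     147      327           150
web        261       45           264
filter rows where price > 129:
         price  revenue  price_plus_3
channel                              
phone      261      225           264
retail     147      327           150
web        261       45           264
Reading off the value at position 0, column 'price_plus_3', we get 264.

264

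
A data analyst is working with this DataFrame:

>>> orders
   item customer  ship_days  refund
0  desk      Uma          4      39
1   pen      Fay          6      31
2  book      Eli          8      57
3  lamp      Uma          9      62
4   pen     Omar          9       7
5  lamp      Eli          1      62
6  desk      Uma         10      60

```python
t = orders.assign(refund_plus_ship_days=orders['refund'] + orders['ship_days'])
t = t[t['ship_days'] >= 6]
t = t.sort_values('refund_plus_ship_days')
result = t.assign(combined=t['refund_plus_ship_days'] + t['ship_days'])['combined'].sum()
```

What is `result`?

301

add column refund_plus_ship_days = orders['refund'] + orders['ship_days']:
   item customer  ship_days  refund  refund_plus_ship_days
0  desk      Uma          4      39                     43
1   pen      Fay          6      31                     37
2  book      Eli          8      57                     65
3  lamp      Uma          9      62                     71
4   pen     Omar          9       7                     16
5  lamp      Eli          1      62                     63
6  desk      Uma         10      60                     70
filter rows where ship_days >= 6:
   item customer  ship_days  refund  refund_plus_ship_days
1   pen      Fay          6      31                     37
2  book      Eli          8      57                     65
3  lamp      Uma          9      62                     71
4   pen     Omar          9       7                     16
6  desk      Uma         10      60                     70
sort by refund_plus_ship_days:
   item customer  ship_days  refund  refund_plus_ship_days
4   pen     Omar          9       7                     16
1   pen      Fay          6      31                     37
2  book      Eli          8      57                     65
6  desk      Uma         10      60                     70
3  lamp      Uma          9      62                     71
add column combined = t['refund_plus_ship_days'] + t['ship_days']:
   item customer  ship_days  refund  refund_plus_ship_days  combined
4   pen     Omar          9       7                     16        25
1   pen      Fay          6      31                     37        43
2  book      Eli          8      57                     65        73
6  desk      Uma         10      60                     70        80
3  lamp      Uma          9      62                     71        80
The sum of column 'combined' is 301.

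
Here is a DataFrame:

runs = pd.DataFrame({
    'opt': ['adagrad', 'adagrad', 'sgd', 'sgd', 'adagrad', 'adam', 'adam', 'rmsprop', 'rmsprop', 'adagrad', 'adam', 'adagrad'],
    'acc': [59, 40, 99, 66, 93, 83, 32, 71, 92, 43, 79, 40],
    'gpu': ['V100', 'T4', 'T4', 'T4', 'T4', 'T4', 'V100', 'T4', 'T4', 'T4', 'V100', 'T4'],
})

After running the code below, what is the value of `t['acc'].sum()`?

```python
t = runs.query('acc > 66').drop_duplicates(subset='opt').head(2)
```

filter rows where acc > 66:
        opt  acc   gpu
2       sgd   99    T4
4   adagrad   93    T4
5      adam   83    T4
7   rmsprop   71    T4
8   rmsprop   92    T4
10     adam   79  V100
drop duplicate opt (keep=first):
       opt  acc gpu
2      sgd   99  T4
4  adagrad   93  T4
5     adam   83  T4
7  rmsprop   71  T4
take first 2 rows:
       opt  acc gpu
2      sgd   99  T4
4  adagrad   93  T4
Hence 192.

192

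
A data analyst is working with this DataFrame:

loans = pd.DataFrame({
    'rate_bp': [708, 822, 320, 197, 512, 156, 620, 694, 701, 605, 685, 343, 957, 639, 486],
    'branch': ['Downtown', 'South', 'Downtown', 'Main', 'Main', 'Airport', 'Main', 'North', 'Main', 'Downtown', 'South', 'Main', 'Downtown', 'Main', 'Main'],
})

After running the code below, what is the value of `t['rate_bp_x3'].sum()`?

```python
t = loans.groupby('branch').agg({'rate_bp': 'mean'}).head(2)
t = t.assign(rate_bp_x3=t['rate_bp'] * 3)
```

2410.5

group by branch, mean of rate_bp:
             rate_bp
branch              
Airport   156.000000
Downtown  647.500000
Main      499.714286
North     694.000000
South     753.500000
take first 2 rows:
          rate_bp
branch           
Airport     156.0
Downtown    647.5
add column rate_bp_x3 = t['rate_bp'] * 3:
          rate_bp  rate_bp_x3
branch                       
Airport     156.0       468.0
Downtown    647.5      1942.5
Finally, sum of column 'rate_bp_x3' = 2410.5.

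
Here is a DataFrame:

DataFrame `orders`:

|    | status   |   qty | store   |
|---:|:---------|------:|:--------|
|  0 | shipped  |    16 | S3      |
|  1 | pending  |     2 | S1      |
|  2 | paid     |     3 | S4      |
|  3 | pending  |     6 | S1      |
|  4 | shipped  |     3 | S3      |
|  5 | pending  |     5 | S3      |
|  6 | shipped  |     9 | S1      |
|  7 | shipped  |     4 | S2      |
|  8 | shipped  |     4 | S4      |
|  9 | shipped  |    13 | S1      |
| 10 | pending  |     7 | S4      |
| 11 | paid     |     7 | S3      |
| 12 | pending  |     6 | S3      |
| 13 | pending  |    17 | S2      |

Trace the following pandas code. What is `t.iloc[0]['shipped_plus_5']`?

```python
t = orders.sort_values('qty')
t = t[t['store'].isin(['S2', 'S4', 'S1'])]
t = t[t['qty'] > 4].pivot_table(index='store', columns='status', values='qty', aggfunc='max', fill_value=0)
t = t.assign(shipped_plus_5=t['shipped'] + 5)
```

sort by qty:
     status  qty store
1   pending    2    S1
2      paid    3    S4
4   shipped    3    S3
7   shipped    4    S2
8   shipped    4    S4
5   pending    5    S3
3   pending    6    S1
12  pending    6    S3
10  pending    7    S4
11     paid    7    S3
6   shipped    9    S1
9   shipped   13    S1
0   shipped   16    S3
13  pending   17    S2
filter rows where store in ['S2', 'S4', 'S1']:
     status  qty store
1   pending    2    S1
2      paid    3    S4
7   shipped    4    S2
8   shipped    4    S4
3   pending    6    S1
10  pending    7    S4
6   shipped    9    S1
9   shipped   13    S1
13  pending   17    S2
filter rows where qty > 4:
     status  qty store
3   pending    6    S1
10  pending    7    S4
6   shipped    9    S1
9   shipped   13    S1
13  pending   17    S2
pivot: rows=store, cols=status, max(qty):
status  pending  shipped
store                   
S1            6       13
S2           17        0
S4            7        0
add column shipped_plus_5 = t['shipped'] + 5:
status  pending  shipped  shipped_plus_5
store                                   
S1            6       13              18
S2           17        0               5
S4            7        0               5
value at position 0, column 'shipped_plus_5' → 18

18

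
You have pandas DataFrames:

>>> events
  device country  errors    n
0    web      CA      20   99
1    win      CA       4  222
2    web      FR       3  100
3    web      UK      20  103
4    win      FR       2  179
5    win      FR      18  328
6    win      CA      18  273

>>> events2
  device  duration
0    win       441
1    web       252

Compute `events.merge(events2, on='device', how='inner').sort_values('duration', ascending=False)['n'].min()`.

99

merge on 'device' (how='inner') → 7 rows:
  device country  errors    n  duration
0    web      CA      20   99       252
1    win      CA       4  222       441
2    web      FR       3  100       252
3    web      UK      20  103       252
4    win      FR       2  179       441
5    win      FR      18  328       441
6    win      CA      18  273       441
sort by duration descending:
  device country  errors    n  duration
1    win      CA       4  222       441
4    win      FR       2  179       441
5    win      FR      18  328       441
6    win      CA      18  273       441
0    web      CA      20   99       252
2    web      FR       3  100       252
3    web      UK      20  103       252
Then the min of column 'n': 99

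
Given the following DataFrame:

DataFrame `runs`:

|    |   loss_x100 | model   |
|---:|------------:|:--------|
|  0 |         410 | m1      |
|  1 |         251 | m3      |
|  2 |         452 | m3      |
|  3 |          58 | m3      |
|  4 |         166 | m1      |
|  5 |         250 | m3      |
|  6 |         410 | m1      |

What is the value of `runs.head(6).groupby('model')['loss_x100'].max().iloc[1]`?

452

take first 6 rows:
   loss_x100 model
0        410    m1
1        251    m3
2        452    m3
3         58    m3
4        166    m1
5        250    m3
group by model, max of loss_x100:
model
m1    410
m3    452
Name: loss_x100, dtype: int64
The value at position 1 is 452.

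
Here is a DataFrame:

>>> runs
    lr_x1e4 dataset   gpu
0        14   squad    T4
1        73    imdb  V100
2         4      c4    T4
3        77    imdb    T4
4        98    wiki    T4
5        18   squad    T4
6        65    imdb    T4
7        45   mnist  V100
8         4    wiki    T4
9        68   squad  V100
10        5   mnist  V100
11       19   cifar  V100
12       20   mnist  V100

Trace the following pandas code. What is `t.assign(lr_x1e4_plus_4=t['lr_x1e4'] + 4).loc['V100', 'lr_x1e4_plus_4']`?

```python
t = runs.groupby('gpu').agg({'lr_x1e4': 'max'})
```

group by gpu, max of lr_x1e4:
      lr_x1e4
gpu          
T4         98
V100       73
add column lr_x1e4_plus_4 = t['lr_x1e4'] + 4:
      lr_x1e4  lr_x1e4_plus_4
gpu                          
T4         98             102
V100       73              77

77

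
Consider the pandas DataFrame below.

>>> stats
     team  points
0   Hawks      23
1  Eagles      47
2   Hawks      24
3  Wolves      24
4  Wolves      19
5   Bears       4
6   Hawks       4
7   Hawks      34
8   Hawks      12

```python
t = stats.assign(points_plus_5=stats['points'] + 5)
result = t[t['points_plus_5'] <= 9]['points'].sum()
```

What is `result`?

8

add column points_plus_5 = stats['points'] + 5:
     team  points  points_plus_5
0   Hawks      23             28
1  Eagles      47             52
2   Hawks      24             29
3  Wolves      24             29
4  Wolves      19             24
5   Bears       4              9
6   Hawks       4              9
7   Hawks      34             39
8   Hawks      12             17
filter rows where points_plus_5 <= 9:
    team  points  points_plus_5
5  Bears       4              9
6  Hawks       4              9
Hence 8.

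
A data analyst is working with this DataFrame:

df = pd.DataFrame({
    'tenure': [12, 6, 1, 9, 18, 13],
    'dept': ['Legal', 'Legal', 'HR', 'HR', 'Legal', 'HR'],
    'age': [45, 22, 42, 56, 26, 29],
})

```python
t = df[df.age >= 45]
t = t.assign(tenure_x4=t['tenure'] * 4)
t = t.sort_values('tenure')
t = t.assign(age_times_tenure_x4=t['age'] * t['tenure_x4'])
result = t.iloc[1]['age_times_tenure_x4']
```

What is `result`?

2160

filter rows where age >= 45:
   tenure   dept  age
0      12  Legal   45
3       9     HR   56
add column tenure_x4 = t['tenure'] * 4:
   tenure   dept  age  tenure_x4
0      12  Legal   45         48
3       9     HR   56         36
sort by tenure:
   tenure   dept  age  tenure_x4
3       9     HR   56         36
0      12  Legal   45         48
add column age_times_tenure_x4 = t['age'] * t['tenure_x4']:
   tenure   dept  age  tenure_x4  age_times_tenure_x4
3       9     HR   56         36                 2016
0      12  Legal   45         48                 2160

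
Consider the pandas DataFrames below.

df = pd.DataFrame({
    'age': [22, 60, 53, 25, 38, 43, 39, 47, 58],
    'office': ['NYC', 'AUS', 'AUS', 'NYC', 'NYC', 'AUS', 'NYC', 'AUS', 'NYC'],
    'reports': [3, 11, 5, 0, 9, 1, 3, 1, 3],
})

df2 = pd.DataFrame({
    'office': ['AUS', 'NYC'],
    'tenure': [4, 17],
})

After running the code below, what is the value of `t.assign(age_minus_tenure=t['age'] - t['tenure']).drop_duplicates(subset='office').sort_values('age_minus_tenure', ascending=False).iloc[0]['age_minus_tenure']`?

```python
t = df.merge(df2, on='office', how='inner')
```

merge on 'office' (how='inner') → 9 rows:
   age office  reports  tenure
0   22    NYC        3      17
1   60    AUS       11       4
2   53    AUS        5       4
3   25    NYC        0      17
4   38    NYC        9      17
5   43    AUS        1       4
6   39    NYC        3      17
7   47    AUS        1       4
8   58    NYC        3      17
add column age_minus_tenure = t['age'] - t['tenure']:
   age office  reports  tenure  age_minus_tenure
0   22    NYC        3      17                 5
1   60    AUS       11       4                56
2   53    AUS        5       4                49
3   25    NYC        0      17                 8
4   38    NYC        9      17                21
5   43    AUS        1       4                39
6   39    NYC        3      17                22
7   47    AUS        1       4                43
8   58    NYC        3      17                41
drop duplicate office (keep=first):
   age office  reports  tenure  age_minus_tenure
0   22    NYC        3      17                 5
1   60    AUS       11       4                56
sort by age_minus_tenure descending:
   age office  reports  tenure  age_minus_tenure
1   60    AUS       11       4                56
0   22    NYC        3      17                 5
So iloc[0]['age_minus_tenure'] = 56.

56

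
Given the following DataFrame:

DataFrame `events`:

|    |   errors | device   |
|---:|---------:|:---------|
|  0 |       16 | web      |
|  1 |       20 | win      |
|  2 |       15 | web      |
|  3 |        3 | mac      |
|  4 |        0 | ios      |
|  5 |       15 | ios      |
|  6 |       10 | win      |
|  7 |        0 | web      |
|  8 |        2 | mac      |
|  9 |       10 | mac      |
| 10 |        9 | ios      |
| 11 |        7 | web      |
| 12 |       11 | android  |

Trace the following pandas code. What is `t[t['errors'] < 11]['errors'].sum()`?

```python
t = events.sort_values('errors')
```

41

sort by errors:
    errors   device
4        0      ios
7        0      web
8        2      mac
3        3      mac
11       7      web
10       9      ios
6       10      win
9       10      mac
12      11  android
2       15      web
5       15      ios
0       16      web
1       20      win
filter rows where errors < 11:
    errors device
4        0    ios
7        0    web
8        2    mac
3        3    mac
11       7    web
10       9    ios
6       10    win
9       10    mac
Taking the sum of column 'errors' gives 41.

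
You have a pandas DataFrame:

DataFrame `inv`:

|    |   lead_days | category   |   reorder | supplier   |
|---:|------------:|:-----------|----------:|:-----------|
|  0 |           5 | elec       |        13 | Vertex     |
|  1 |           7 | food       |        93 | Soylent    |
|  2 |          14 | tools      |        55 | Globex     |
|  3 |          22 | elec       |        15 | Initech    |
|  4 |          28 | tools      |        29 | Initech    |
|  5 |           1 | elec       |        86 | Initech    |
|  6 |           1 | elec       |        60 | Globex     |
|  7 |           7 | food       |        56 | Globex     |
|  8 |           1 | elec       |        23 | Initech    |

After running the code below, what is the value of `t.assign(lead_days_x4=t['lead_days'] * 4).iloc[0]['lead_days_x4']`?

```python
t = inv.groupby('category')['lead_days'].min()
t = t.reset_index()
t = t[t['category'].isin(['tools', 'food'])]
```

28

group by category, min of lead_days:
category
elec      1
food      7
tools    14
Name: lead_days, dtype: int64
reset_index():
  category  lead_days
0     elec          1
1     food          7
2    tools         14
filter rows where category in ['tools', 'food']:
  category  lead_days
1     food          7
2    tools         14
add column lead_days_x4 = t['lead_days'] * 4:
  category  lead_days  lead_days_x4
1     food          7            28
2    tools         14            56
Reading off the value at position 0, column 'lead_days_x4', we get 28.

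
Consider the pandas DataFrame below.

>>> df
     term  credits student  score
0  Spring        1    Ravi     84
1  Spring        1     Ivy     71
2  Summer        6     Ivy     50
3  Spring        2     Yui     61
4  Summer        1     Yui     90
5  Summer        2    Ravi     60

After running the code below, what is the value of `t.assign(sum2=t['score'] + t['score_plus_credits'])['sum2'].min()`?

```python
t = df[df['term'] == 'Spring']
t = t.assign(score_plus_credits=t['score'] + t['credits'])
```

124

filter rows where term == 'Spring':
     term  credits student  score
0  Spring        1    Ravi     84
1  Spring        1     Ivy     71
3  Spring        2     Yui     61
add column score_plus_credits = t['score'] + t['credits']:
     term  credits student  score  score_plus_credits
0  Spring        1    Ravi     84                  85
1  Spring        1     Ivy     71                  72
3  Spring        2     Yui     61                  63
add column sum2 = t['score'] + t['score_plus_credits']:
     term  credits student  score  score_plus_credits  sum2
0  Spring        1    Ravi     84                  85   169
1  Spring        1     Ivy     71                  72   143
3  Spring        2     Yui     61                  63   124
min of column 'sum2' → 124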